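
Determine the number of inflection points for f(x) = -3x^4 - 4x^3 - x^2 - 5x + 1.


Inflection points occur where f''(x) = 0 and concavity changes.
f(x) = -3x^4 - 4x^3 - x^2 - 5x + 1
f'(x) = -12x^3 - 12x^2 - 2x - 5
f''(x) = -36x^2 - 24x - 2
This is a quadratic in x. Use the discriminant to count real roots.
Discriminant = (-24)^2 - 4 * (-36) * (-2)
= 576 - 288
= 288
Since discriminant > 0, f''(x) = 0 has 2 distinct real solutions.
A quadratic with two distinct real roots changes sign at each root, so concavity changes at both.
Number of inflection points: 2

2


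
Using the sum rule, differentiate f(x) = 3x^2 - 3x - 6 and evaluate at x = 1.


Differentiate term by term using power and sum rules:
f(x) = 3x^2 - 3x - 6
f'(x) = 6x - 3
Substitute x = 1:
f'(1) = 6 * 1 - 3
= 6 - 3
= 3

3


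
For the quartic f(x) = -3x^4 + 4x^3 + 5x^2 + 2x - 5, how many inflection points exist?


Inflection points occur where f''(x) = 0 and concavity changes.
f(x) = -3x^4 + 4x^3 + 5x^2 + 2x - 5
f'(x) = -12x^3 + 12x^2 + 10x + 2
f''(x) = -36x^2 + 24x + 10
This is a quadratic in x. Use the discriminant to count real roots.
Discriminant = (24)^2 - 4 * (-36) * 10
= 576 - (-1440)
= 2016
Since discriminant > 0, f''(x) = 0 has 2 distinct real solutions.
A quadratic with two distinct real roots changes sign at each root, so concavity changes at both.
Number of inflection points: 2

2


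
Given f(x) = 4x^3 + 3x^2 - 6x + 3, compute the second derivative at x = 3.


First derivative:
f'(x) = 12x^2 + 6x - 6
Second derivative:
f''(x) = 24x + 6
Substitute x = 3:
f''(3) = 24 * 3 + 6
= 72 + 6
= 78

78


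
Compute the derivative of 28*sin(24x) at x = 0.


Apply the chain rule to differentiate 28*sin(24x):
d/dx [28*sin(24x)]
= 28 * cos(24x) * d/dx(24x)
= 28 * 24 * cos(24x)
= 672 * cos(24x)
Evaluate at x = 0:
= 672 * cos(0)
= 672 * 1
= 672

672


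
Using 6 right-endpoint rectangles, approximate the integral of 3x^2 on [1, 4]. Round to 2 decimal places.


Right Riemann sum uses right endpoints of each subinterval.
Interval: [1, 4], n = 6
dx = (4 - 1) / 6 = 1/2
Right endpoints: [3/2, 2, 5/2, 3, 7/2, 4]
f values: [27/4, 12, 75/4, 27, 147/4, 48]
Sum = dx * (sum of f values)
= 1/2 * 597/4
= 597/8 ≈ 74.63

74.63


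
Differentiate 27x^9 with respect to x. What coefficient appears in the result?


We apply the power rule: d/dx [ax^n] = a*n * x^(n-1)
d/dx [27x^9]
= 27 * 9 * x^(9-1)
= 243x^8
The coefficient is 243

243


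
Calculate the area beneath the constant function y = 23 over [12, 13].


The area under a constant function y = 23 is a rectangle.
Width = 13 - 12 = 1
Height = 23
Area = width * height
= 1 * 23
= 23

23


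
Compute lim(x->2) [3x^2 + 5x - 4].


Since polynomials are continuous, we use direct substitution.
lim(x->2) of 3x^2 + 5x - 4
= 3 * 2^2 + 5 * 2 - 4
= 12 + 10 - 4
= 18

18


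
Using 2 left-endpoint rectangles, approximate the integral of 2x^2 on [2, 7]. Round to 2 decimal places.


Left Riemann sum uses left endpoints of each subinterval.
Interval: [2, 7], n = 2
dx = (7 - 2) / 2 = 5/2
Left endpoints: [2, 9/2]
f values: [8, 81/2]
Sum = dx * (sum of f values)
= 5/2 * 97/2
= 485/4 = 121.25

121.25


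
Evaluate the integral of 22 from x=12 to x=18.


The integral of a constant k over [a, b] equals k * (b - a).
integral from 12 to 18 of 22 dx
= 22 * (18 - 12)
= 22 * 6
= 132

132


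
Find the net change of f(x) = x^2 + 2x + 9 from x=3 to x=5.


Net change = f(b) - f(a)
f(x) = x^2 + 2x + 9
Compute f(5):
f(5) = 1 * 5^2 + 2 * 5 + 9
= 25 + 10 + 9
= 44
Compute f(3):
f(3) = 1 * 3^2 + 2 * 3 + 9
= 9 + 6 + 9
= 24
Net change = 44 - 24 = 20

20


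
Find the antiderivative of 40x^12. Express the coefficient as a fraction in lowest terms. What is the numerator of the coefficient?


Apply the power rule for integration:
integral of ax^n dx = a/(n+1) * x^(n+1) + C
integral of 40x^12 dx
= 40/13 * x^13 + C
The coefficient in lowest terms is 40/13, and its numerator is 40

40


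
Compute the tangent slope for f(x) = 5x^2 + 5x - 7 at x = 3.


The slope of the tangent line equals f'(x) at the point.
f(x) = 5x^2 + 5x - 7
f'(x) = 10x + 5
At x = 3:
f'(3) = 10 * 3 + 5
= 30 + 5
= 35

35


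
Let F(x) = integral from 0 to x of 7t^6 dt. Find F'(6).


By the Fundamental Theorem of Calculus (Part 1):
If F(x) = integral from 0 to x of f(t) dt, then F'(x) = f(x)
Here f(t) = 7t^6
So F'(x) = 7x^6
Evaluate at x = 6:
F'(6) = 7 * 6^6
= 7 * 46656
= 326592

326592


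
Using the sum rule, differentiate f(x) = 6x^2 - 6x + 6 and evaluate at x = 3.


Differentiate term by term using power and sum rules:
f(x) = 6x^2 - 6x + 6
f'(x) = 12x - 6
Substitute x = 3:
f'(3) = 12 * 3 - 6
= 36 - 6
= 30

30


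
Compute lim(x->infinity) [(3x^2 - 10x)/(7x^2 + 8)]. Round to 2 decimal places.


For limits at infinity with equal-degree polynomials,
we compare leading coefficients.
Numerator leading term: 3x^2
Denominator leading term: 7x^2
Divide both by x^2:
lim = (3 - 10/x) / (7 + 8/x^2)
As x -> infinity, the 1/x and 1/x^2 terms vanish:
= 3/7 ≈ 0.43

0.43


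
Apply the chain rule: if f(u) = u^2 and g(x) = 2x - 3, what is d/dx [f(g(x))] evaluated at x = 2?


Using the chain rule: (f(g(x)))' = f'(g(x)) * g'(x)
First, find g(2):
g(2) = 2 * 2 - 3 = 1
Next, f'(u) = 2u
And g'(x) = 2
So f'(g(2)) * g'(2)
= 2 * 1 * 2
= 4

4


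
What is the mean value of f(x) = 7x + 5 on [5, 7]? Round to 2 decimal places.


Average value = 1/(b-a) * integral from a to b of f(x) dx
First compute the integral of 7x + 5:
F(x) = (7/2)x^2 + 5x
F(7) = 7/2 * 49 + 5 * 7 = 413/2
F(5) = 7/2 * 25 + 5 * 5 = 225/2
Integral = 413/2 - 225/2 = 94
Average = 94 / (7 - 5) = 94 / 2
= 47 = 47.00

47.00


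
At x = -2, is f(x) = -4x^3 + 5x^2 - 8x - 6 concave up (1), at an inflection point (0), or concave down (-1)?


Concavity is determined by the sign of f''(x).
f(x) = -4x^3 + 5x^2 - 8x - 6
f'(x) = -12x^2 + 10x - 8
f''(x) = -24x + 10
f''(-2) = -24 * (-2) + 10
= 48 + 10
= 58
Since f''(-2) > 0, the function is concave up (1)

1


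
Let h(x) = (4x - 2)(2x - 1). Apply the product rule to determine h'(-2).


Let u(x) = 4x - 2 and v(x) = 2x - 1
u'(x) = 4
v'(x) = 2
Product rule: h'(x) = u'(x)*v(x) + u(x)*v'(x)
= 4 * (2x - 1) + (4x - 2) * 2
At x = -2:
u(-2) = 4 * (-2) - 2 = -10
v(-2) = 2 * (-2) - 1 = -5
h'(-2) = 4 * (-5) + (-10) * 2
= -20 - 20
= -40

-40


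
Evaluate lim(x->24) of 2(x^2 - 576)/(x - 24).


Direct substitution gives 0/0, so we factor the numerator.
Factor: 2(x^2 - 576) = 2 * (x - 24)(x + 24)
Cancel the common factor (x - 24):
2(x^2 - 576)/(x - 24) = 2 * (x + 24)
Now substitute x = 24:
= 2 * (24 + 24) = 96

96


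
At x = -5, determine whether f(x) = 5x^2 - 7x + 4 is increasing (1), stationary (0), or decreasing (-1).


Compute f'(x) to determine behavior:
f'(x) = 10x - 7
f'(-5) = 10 * (-5) - 7
= -50 - 7
= -57
Since f'(-5) < 0, the function is decreasing (-1)

-1


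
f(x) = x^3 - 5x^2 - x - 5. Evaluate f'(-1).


Differentiate f(x) = x^3 - 5x^2 - x - 5 term by term:
f'(x) = 3x^2 - 10x - 1
Substitute x = -1:
f'(-1) = 3 * (-1)^2 - 10 * (-1) - 1
= 3 + 10 - 1
= 12

12


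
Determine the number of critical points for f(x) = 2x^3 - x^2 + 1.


Find where f'(x) = 0:
f(x) = 2x^3 - x^2 + 1
f'(x) = 6x^2 - 2x
This is a quadratic in x. Use the discriminant to count real roots.
Discriminant = (-2)^2 - 4 * 6 * 0
= 4 - 0
= 4
Since discriminant > 0, f'(x) = 0 has 2 real solutions.
Number of critical points: 2

2


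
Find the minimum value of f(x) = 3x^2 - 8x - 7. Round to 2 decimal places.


For a quadratic f(x) = ax^2 + bx + c with a > 0, the minimum is at the vertex.
Vertex x-coordinate: x = -b/(2a)
x = -(-8) / (2 * 3)
x = 8/6 = 4/3
Substitute back to find the minimum value:
f(4/3) = 3 * (4/3)^2 - 8 * (4/3) - 7
= 16/3 - 32/3 - 7
= -37/3 ≈ -12.33

-12.33


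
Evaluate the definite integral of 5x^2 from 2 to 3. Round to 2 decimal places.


Find the antiderivative of 5x^2:
F(x) = 5/3 * x^3
Apply the Fundamental Theorem of Calculus:
F(3) - F(2)
= 5/3 * 3^3 - 5/3 * 2^3
= 5/3 * (27 - 8)
= 5/3 * 19
= 95/3 ≈ 31.67

31.67


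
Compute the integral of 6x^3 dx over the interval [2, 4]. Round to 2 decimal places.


Find the antiderivative of 6x^3:
F(x) = 6/4 * x^4
Apply the Fundamental Theorem of Calculus:
F(4) - F(2)
= 6/4 * 4^4 - 6/4 * 2^4
= 6/4 * (256 - 16)
= 6/4 * 240
= 360 = 360.00

360.00


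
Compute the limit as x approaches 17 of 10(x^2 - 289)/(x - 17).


Direct substitution gives 0/0, so we factor the numerator.
Factor: 10(x^2 - 289) = 10 * (x - 17)(x + 17)
Cancel the common factor (x - 17):
10(x^2 - 289)/(x - 17) = 10 * (x + 17)
Now substitute x = 17:
= 10 * (17 + 17) = 340

340


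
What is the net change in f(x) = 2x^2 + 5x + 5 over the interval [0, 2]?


Net change = f(b) - f(a)
f(x) = 2x^2 + 5x + 5
Compute f(2):
f(2) = 2 * 2^2 + 5 * 2 + 5
= 8 + 10 + 5
= 23
Compute f(0):
f(0) = 2 * 0^2 + 5 * 0 + 5
= 0 + 0 + 5
= 5
Net change = 23 - 5 = 18

18


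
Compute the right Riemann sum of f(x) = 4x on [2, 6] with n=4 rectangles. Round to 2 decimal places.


Right Riemann sum uses right endpoints of each subinterval.
Interval: [2, 6], n = 4
dx = (6 - 2) / 4 = 1
Right endpoints: [3, 4, 5, 6]
f values: [12, 16, 20, 24]
Sum = dx * (sum of f values)
= 1 * 72
= 72 = 72.00

72.00


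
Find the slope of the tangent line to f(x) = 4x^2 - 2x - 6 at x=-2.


The slope of the tangent line equals f'(x) at the point.
f(x) = 4x^2 - 2x - 6
f'(x) = 8x - 2
At x = -2:
f'(-2) = 8 * (-2) - 2
= -16 - 2
= -18

-18


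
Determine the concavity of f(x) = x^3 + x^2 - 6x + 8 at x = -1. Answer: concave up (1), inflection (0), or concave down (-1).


Concavity is determined by the sign of f''(x).
f(x) = x^3 + x^2 - 6x + 8
f'(x) = 3x^2 + 2x - 6
f''(x) = 6x + 2
f''(-1) = 6 * (-1) + 2
= -6 + 2
= -4
Since f''(-1) < 0, the function is concave down (-1)

-1


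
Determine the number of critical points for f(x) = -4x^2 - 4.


Find where f'(x) = 0:
f'(x) = -8x
Set f'(x) = 0:
-8x = 0
x = 0 / (-8) = 0
This is a linear equation in x, so there is exactly one solution.
Number of critical points: 1

1


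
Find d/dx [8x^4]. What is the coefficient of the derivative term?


We apply the power rule: d/dx [ax^n] = a*n * x^(n-1)
d/dx [8x^4]
= 8 * 4 * x^(4-1)
= 32x^3
The coefficient is 32

32


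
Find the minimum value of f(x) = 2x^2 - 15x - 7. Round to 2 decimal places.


For a quadratic f(x) = ax^2 + bx + c with a > 0, the minimum is at the vertex.
Vertex x-coordinate: x = -b/(2a)
x = -(-15) / (2 * 2)
x = 15/4
Substitute back to find the minimum value:
f(15/4) = 2 * (15/4)^2 - 15 * (15/4) - 7
= 225/8 - 225/4 - 7
= -281/8 ≈ -35.13

-35.13


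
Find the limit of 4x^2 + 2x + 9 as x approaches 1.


Since polynomials are continuous, we use direct substitution.
lim(x->1) of 4x^2 + 2x + 9
= 4 * 1^2 + 2 * 1 + 9
= 4 + 2 + 9
= 15

15


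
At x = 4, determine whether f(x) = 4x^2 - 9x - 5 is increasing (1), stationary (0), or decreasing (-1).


Compute f'(x) to determine behavior:
f'(x) = 8x - 9
f'(4) = 8 * 4 - 9
= 32 - 9
= 23
Since f'(4) > 0, the function is increasing (1)

1


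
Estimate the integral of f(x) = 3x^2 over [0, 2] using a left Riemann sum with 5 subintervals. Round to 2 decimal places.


Left Riemann sum uses left endpoints of each subinterval.
Interval: [0, 2], n = 5
dx = (2 - 0) / 5 = 2/5
Left endpoints: [0, 2/5, 4/5, 6/5, 8/5]
f values: [0, 12/25, 48/25, 108/25, 192/25]
Sum = dx * (sum of f values)
= 2/5 * 72/5
= 144/25 = 5.76

5.76


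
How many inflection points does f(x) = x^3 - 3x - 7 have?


Inflection points occur where f''(x) = 0 and concavity changes.
f(x) = x^3 - 3x - 7
f'(x) = 3x^2 - 3
f''(x) = 6x
Set f''(x) = 0:
6x = 0
x = 0 / 6 = 0
Since f''(x) is linear (degree 1), it changes sign at this point.
Therefore there is exactly 1 inflection point.

1


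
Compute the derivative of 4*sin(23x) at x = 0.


Apply the chain rule to differentiate 4*sin(23x):
d/dx [4*sin(23x)]
= 4 * cos(23x) * d/dx(23x)
= 4 * 23 * cos(23x)
= 92 * cos(23x)
Evaluate at x = 0:
= 92 * cos(0)
= 92 * 1
= 92

92


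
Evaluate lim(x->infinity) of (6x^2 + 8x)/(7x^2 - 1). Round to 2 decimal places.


For limits at infinity with equal-degree polynomials,
we compare leading coefficients.
Numerator leading term: 6x^2
Denominator leading term: 7x^2
Divide both by x^2:
lim = (6 + 8/x) / (7 - 1/x^2)
As x -> infinity, the 1/x and 1/x^2 terms vanish:
= 6/7 ≈ 0.86

0.86


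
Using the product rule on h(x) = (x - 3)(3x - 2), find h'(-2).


Let u(x) = x - 3 and v(x) = 3x - 2
u'(x) = 1
v'(x) = 3
Product rule: h'(x) = u'(x)*v(x) + u(x)*v'(x)
= 1 * (3x - 2) + (x - 3) * 3
At x = -2:
u(-2) = 1 * (-2) - 3 = -5
v(-2) = 3 * (-2) - 2 = -8
h'(-2) = 1 * (-8) + (-5) * 3
= -8 - 15
= -23

-23


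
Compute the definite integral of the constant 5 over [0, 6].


The integral of a constant k over [a, b] equals k * (b - a).
integral from 0 to 6 of 5 dx
= 5 * (6 - 0)
= 5 * 6
= 30

30


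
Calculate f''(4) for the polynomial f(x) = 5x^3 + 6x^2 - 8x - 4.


First derivative:
f'(x) = 15x^2 + 12x - 8
Second derivative:
f''(x) = 30x + 12
Substitute x = 4:
f''(4) = 30 * 4 + 12
= 120 + 12
= 132

132


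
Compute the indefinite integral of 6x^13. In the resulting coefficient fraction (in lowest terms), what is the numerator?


Apply the power rule for integration:
integral of ax^n dx = a/(n+1) * x^(n+1) + C
integral of 6x^13 dx
= 6/14 * x^14 + C
= 3/7 * x^14 + C
The coefficient in lowest terms is 3/7, and its numerator is 3

3


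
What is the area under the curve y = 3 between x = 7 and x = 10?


The area under a constant function y = 3 is a rectangle.
Width = 10 - 7 = 3
Height = 3
Area = width * height
= 3 * 3
= 9

9


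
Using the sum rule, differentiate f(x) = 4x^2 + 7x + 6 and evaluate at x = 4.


Differentiate term by term using power and sum rules:
f(x) = 4x^2 + 7x + 6
f'(x) = 8x + 7
Substitute x = 4:
f'(4) = 8 * 4 + 7
= 32 + 7
= 39

39


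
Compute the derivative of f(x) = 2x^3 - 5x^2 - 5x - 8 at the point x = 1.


Differentiate f(x) = 2x^3 - 5x^2 - 5x - 8 term by term:
f'(x) = 6x^2 - 10x - 5
Substitute x = 1:
f'(1) = 6 * 1^2 - 10 * 1 - 5
= 6 - 10 - 5
= -9

-9


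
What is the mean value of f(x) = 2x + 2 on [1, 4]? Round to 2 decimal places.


Average value = 1/(b-a) * integral from a to b of f(x) dx
First compute the integral of 2x + 2:
F(x) = x^2 + 2x
F(4) = 1 * 16 + 2 * 4 = 24
F(1) = 1 * 1 + 2 * 1 = 3
Integral = 24 - 3 = 21
Average = 21 / (4 - 1) = 21 / 3
= 7 = 7.00

7.00


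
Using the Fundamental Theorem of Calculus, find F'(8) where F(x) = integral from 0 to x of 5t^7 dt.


By the Fundamental Theorem of Calculus (Part 1):
If F(x) = integral from 0 to x of f(t) dt, then F'(x) = f(x)
Here f(t) = 5t^7
So F'(x) = 5x^7
Evaluate at x = 8:
F'(8) = 5 * 8^7
= 5 * 2097152
= 10485760

10485760


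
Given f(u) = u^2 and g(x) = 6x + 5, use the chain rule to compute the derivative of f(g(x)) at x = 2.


Using the chain rule: (f(g(x)))' = f'(g(x)) * g'(x)
First, find g(2):
g(2) = 6 * 2 + 5 = 17
Next, f'(u) = 2u
And g'(x) = 6
So f'(g(2)) * g'(2)
= 2 * 17 * 6
= 204

204


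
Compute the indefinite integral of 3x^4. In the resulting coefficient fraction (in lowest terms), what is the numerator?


Apply the power rule for integration:
integral of ax^n dx = a/(n+1) * x^(n+1) + C
integral of 3x^4 dx
= 3/5 * x^5 + C
The coefficient in lowest terms is 3/5, and its numerator is 3

3


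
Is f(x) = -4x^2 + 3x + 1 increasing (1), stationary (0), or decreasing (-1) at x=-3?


Compute f'(x) to determine behavior:
f'(x) = -8x + 3
f'(-3) = -8 * (-3) + 3
= 24 + 3
= 27
Since f'(-3) > 0, the function is increasing (1)

1


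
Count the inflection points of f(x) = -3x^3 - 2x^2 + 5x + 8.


Inflection points occur where f''(x) = 0 and concavity changes.
f(x) = -3x^3 - 2x^2 + 5x + 8
f'(x) = -9x^2 - 4x + 5
f''(x) = -18x - 4
Set f''(x) = 0:
-18x - 4 = 0
x = 4 / (-18) = -2/9
Since f''(x) is linear (degree 1), it changes sign at this point.
Therefore there is exactly 1 inflection point.

1


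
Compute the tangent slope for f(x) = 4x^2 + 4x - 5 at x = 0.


The slope of the tangent line equals f'(x) at the point.
f(x) = 4x^2 + 4x - 5
f'(x) = 8x + 4
At x = 0:
f'(0) = 8 * 0 + 4
= 0 + 4
= 4

4


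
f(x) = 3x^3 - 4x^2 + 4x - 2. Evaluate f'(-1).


Differentiate f(x) = 3x^3 - 4x^2 + 4x - 2 term by term:
f'(x) = 9x^2 - 8x + 4
Substitute x = -1:
f'(-1) = 9 * (-1)^2 - 8 * (-1) + 4
= 9 + 8 + 4
= 21

21


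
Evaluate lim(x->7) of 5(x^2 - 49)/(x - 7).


Direct substitution gives 0/0, so we factor the numerator.
Factor: 5(x^2 - 49) = 5 * (x - 7)(x + 7)
Cancel the common factor (x - 7):
5(x^2 - 49)/(x - 7) = 5 * (x + 7)
Now substitute x = 7:
= 5 * (7 + 7) = 70

70


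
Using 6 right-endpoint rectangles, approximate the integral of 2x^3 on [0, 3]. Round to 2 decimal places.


Right Riemann sum uses right endpoints of each subinterval.
Interval: [0, 3], n = 6
dx = (3 - 0) / 6 = 1/2
Right endpoints: [1/2, 1, 3/2, 2, 5/2, 3]
f values: [1/4, 2, 27/4, 16, 125/4, 54]
Sum = dx * (sum of f values)
= 1/2 * 441/4
= 441/8 ≈ 55.13

55.13


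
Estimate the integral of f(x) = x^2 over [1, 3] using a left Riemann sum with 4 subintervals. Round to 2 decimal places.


Left Riemann sum uses left endpoints of each subinterval.
Interval: [1, 3], n = 4
dx = (3 - 1) / 4 = 1/2
Left endpoints: [1, 3/2, 2, 5/2]
f values: [1, 9/4, 4, 25/4]
Sum = dx * (sum of f values)
= 1/2 * 27/2
= 27/4 = 6.75

6.75


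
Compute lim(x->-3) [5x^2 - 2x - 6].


Since polynomials are continuous, we use direct substitution.
lim(x->-3) of 5x^2 - 2x - 6
= 5 * (-3)^2 - 2 * (-3) - 6
= 45 + 6 - 6
= 45

45


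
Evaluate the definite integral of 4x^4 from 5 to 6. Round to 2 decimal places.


Find the antiderivative of 4x^4:
F(x) = 4/5 * x^5
Apply the Fundamental Theorem of Calculus:
F(6) - F(5)
= 4/5 * 6^5 - 4/5 * 5^5
= 4/5 * (7776 - 3125)
= 4/5 * 4651
= 18604/5 = 3720.80

3720.80


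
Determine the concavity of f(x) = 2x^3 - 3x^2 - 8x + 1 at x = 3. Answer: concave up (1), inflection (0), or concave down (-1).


Concavity is determined by the sign of f''(x).
f(x) = 2x^3 - 3x^2 - 8x + 1
f'(x) = 6x^2 - 6x - 8
f''(x) = 12x - 6
f''(3) = 12 * 3 - 6
= 36 - 6
= 30
Since f''(3) > 0, the function is concave up (1)

1


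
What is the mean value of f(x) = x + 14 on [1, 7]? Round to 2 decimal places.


Average value = 1/(b-a) * integral from a to b of f(x) dx
First compute the integral of x + 14:
F(x) = (1/2)x^2 + 14x
F(7) = 1/2 * 49 + 14 * 7 = 245/2
F(1) = 1/2 * 1 + 14 * 1 = 29/2
Integral = 245/2 - 29/2 = 108
Average = 108 / (7 - 1) = 108 / 6
= 18 = 18.00

18.00


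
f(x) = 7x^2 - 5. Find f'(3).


Differentiate term by term using power and sum rules:
f(x) = 7x^2 - 5
f'(x) = 14x
Substitute x = 3:
f'(3) = 14 * 3 + 0
= 42 + 0
= 42

42


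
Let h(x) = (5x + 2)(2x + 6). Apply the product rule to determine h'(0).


Let u(x) = 5x + 2 and v(x) = 2x + 6
u'(x) = 5
v'(x) = 2
Product rule: h'(x) = u'(x)*v(x) + u(x)*v'(x)
= 5 * (2x + 6) + (5x + 2) * 2
At x = 0:
u(0) = 5 * 0 + 2 = 2
v(0) = 2 * 0 + 6 = 6
h'(0) = 5 * 6 + 2 * 2
= 30 + 4
= 34

34


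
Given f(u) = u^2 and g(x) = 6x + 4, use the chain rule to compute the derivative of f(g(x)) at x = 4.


Using the chain rule: (f(g(x)))' = f'(g(x)) * g'(x)
First, find g(4):
g(4) = 6 * 4 + 4 = 28
Next, f'(u) = 2u
And g'(x) = 6
So f'(g(4)) * g'(4)
= 2 * 28 * 6
= 336

336


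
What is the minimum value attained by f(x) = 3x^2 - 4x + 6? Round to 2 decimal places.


For a quadratic f(x) = ax^2 + bx + c with a > 0, the minimum is at the vertex.
Vertex x-coordinate: x = -b/(2a)
x = -(-4) / (2 * 3)
x = 4/6 = 2/3
Substitute back to find the minimum value:
f(2/3) = 3 * (2/3)^2 - 4 * (2/3) + 6
= 4/3 - 8/3 + 6
= 14/3 ≈ 4.67

4.67


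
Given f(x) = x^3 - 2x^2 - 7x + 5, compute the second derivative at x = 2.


First derivative:
f'(x) = 3x^2 - 4x - 7
Second derivative:
f''(x) = 6x - 4
Substitute x = 2:
f''(2) = 6 * 2 - 4
= 12 - 4
= 8

8


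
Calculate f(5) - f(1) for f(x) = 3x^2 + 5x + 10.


Net change = f(b) - f(a)
f(x) = 3x^2 + 5x + 10
Compute f(5):
f(5) = 3 * 5^2 + 5 * 5 + 10
= 75 + 25 + 10
= 110
Compute f(1):
f(1) = 3 * 1^2 + 5 * 1 + 10
= 3 + 5 + 10
= 18
Net change = 110 - 18 = 92

92


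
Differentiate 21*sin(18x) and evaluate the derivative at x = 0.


Apply the chain rule to differentiate 21*sin(18x):
d/dx [21*sin(18x)]
= 21 * cos(18x) * d/dx(18x)
= 21 * 18 * cos(18x)
= 378 * cos(18x)
Evaluate at x = 0:
= 378 * cos(0)
= 378 * 1
= 378

378


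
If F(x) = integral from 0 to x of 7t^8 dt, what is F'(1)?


By the Fundamental Theorem of Calculus (Part 1):
If F(x) = integral from 0 to x of f(t) dt, then F'(x) = f(x)
Here f(t) = 7t^8
So F'(x) = 7x^8
Evaluate at x = 1:
F'(1) = 7 * 1^8
= 7 * 1
= 7

7


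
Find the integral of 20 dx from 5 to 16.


The integral of a constant k over [a, b] equals k * (b - a).
integral from 5 to 16 of 20 dx
= 20 * (16 - 5)
= 20 * 11
= 220

220


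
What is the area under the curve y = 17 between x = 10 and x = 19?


The area under a constant function y = 17 is a rectangle.
Width = 19 - 10 = 9
Height = 17
Area = width * height
= 9 * 17
= 153

153


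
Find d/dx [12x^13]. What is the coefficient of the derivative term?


We apply the power rule: d/dx [ax^n] = a*n * x^(n-1)
d/dx [12x^13]
= 12 * 13 * x^(13-1)
= 156x^12
The coefficient is 156

156


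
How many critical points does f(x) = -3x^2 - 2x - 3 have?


Find where f'(x) = 0:
f'(x) = -6x - 2
Set f'(x) = 0:
-6x - 2 = 0
x = 2 / (-6) = -1/3
This is a linear equation in x, so there is exactly one solution.
Number of critical points: 1

1


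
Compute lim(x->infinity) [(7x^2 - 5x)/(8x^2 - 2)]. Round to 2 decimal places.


For limits at infinity with equal-degree polynomials,
we compare leading coefficients.
Numerator leading term: 7x^2
Denominator leading term: 8x^2
Divide both by x^2:
lim = (7 - 5/x) / (8 - 2/x^2)
As x -> infinity, the 1/x and 1/x^2 terms vanish:
= 7/8 ≈ 0.88

0.88


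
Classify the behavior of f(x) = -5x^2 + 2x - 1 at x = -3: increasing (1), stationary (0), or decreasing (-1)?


Compute f'(x) to determine behavior:
f'(x) = -10x + 2
f'(-3) = -10 * (-3) + 2
= 30 + 2
= 32
Since f'(-3) > 0, the function is increasing (1)

1


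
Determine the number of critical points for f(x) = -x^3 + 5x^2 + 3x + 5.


Find where f'(x) = 0:
f(x) = -x^3 + 5x^2 + 3x + 5
f'(x) = -3x^2 + 10x + 3
This is a quadratic in x. Use the discriminant to count real roots.
Discriminant = (10)^2 - 4 * (-3) * 3
= 100 - (-36)
= 136
Since discriminant > 0, f'(x) = 0 has 2 real solutions.
Number of critical points: 2

2


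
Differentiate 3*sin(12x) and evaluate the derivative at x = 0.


Apply the chain rule to differentiate 3*sin(12x):
d/dx [3*sin(12x)]
= 3 * cos(12x) * d/dx(12x)
= 3 * 12 * cos(12x)
= 36 * cos(12x)
Evaluate at x = 0:
= 36 * cos(0)
= 36 * 1
= 36

36


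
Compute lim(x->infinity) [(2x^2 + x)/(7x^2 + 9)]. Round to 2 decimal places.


For limits at infinity with equal-degree polynomials,
we compare leading coefficients.
Numerator leading term: 2x^2
Denominator leading term: 7x^2
Divide both by x^2:
lim = (2 + 1/x) / (7 + 9/x^2)
As x -> infinity, the 1/x and 1/x^2 terms vanish:
= 2/7 ≈ 0.29

0.29


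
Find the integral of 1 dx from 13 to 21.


The integral of a constant k over [a, b] equals k * (b - a).
integral from 13 to 21 of 1 dx
= 1 * (21 - 13)
= 1 * 8
= 8

8


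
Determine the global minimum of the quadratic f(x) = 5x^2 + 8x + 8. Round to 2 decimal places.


For a quadratic f(x) = ax^2 + bx + c with a > 0, the minimum is at the vertex.
Vertex x-coordinate: x = -b/(2a)
x = -(8) / (2 * 5)
x = -8/10 = -4/5
Substitute back to find the minimum value:
f(-4/5) = 5 * (-4/5)^2 + 8 * (-4/5) + 8
= 16/5 - 32/5 + 8
= 24/5 = 4.80

4.80


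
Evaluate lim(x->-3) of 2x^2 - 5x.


Since polynomials are continuous, we use direct substitution.
lim(x->-3) of 2x^2 - 5x
= 2 * (-3)^2 - 5 * (-3) + 0
= 18 + 15 + 0
= 33

33


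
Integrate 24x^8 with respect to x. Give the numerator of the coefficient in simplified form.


Apply the power rule for integration:
integral of ax^n dx = a/(n+1) * x^(n+1) + C
integral of 24x^8 dx
= 24/9 * x^9 + C
= 8/3 * x^9 + C
The coefficient in lowest terms is 8/3, and its numerator is 8

8


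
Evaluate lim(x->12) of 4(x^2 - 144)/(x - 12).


Direct substitution gives 0/0, so we factor the numerator.
Factor: 4(x^2 - 144) = 4 * (x - 12)(x + 12)
Cancel the common factor (x - 12):
4(x^2 - 144)/(x - 12) = 4 * (x + 12)
Now substitute x = 12:
= 4 * (12 + 12) = 96

96


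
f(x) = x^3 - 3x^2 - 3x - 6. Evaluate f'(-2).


Differentiate f(x) = x^3 - 3x^2 - 3x - 6 term by term:
f'(x) = 3x^2 - 6x - 3
Substitute x = -2:
f'(-2) = 3 * (-2)^2 - 6 * (-2) - 3
= 12 + 12 - 3
= 21

21


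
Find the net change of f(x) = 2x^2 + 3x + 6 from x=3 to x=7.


Net change = f(b) - f(a)
f(x) = 2x^2 + 3x + 6
Compute f(7):
f(7) = 2 * 7^2 + 3 * 7 + 6
= 98 + 21 + 6
= 125
Compute f(3):
f(3) = 2 * 3^2 + 3 * 3 + 6
= 18 + 9 + 6
= 33
Net change = 125 - 33 = 92

92


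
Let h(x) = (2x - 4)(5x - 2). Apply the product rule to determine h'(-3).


Let u(x) = 2x - 4 and v(x) = 5x - 2
u'(x) = 2
v'(x) = 5
Product rule: h'(x) = u'(x)*v(x) + u(x)*v'(x)
= 2 * (5x - 2) + (2x - 4) * 5
At x = -3:
u(-3) = 2 * (-3) - 4 = -10
v(-3) = 5 * (-3) - 2 = -17
h'(-3) = 2 * (-17) + (-10) * 5
= -34 - 50
= -84

-84


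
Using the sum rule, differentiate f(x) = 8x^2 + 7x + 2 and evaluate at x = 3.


Differentiate term by term using power and sum rules:
f(x) = 8x^2 + 7x + 2
f'(x) = 16x + 7
Substitute x = 3:
f'(3) = 16 * 3 + 7
= 48 + 7
= 55

55


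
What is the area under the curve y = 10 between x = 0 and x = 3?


The area under a constant function y = 10 is a rectangle.
Width = 3 - 0 = 3
Height = 10
Area = width * height
= 3 * 10
= 30

30


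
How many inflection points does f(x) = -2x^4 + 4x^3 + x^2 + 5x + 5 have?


Inflection points occur where f''(x) = 0 and concavity changes.
f(x) = -2x^4 + 4x^3 + x^2 + 5x + 5
f'(x) = -8x^3 + 12x^2 + 2x + 5
f''(x) = -24x^2 + 24x + 2
This is a quadratic in x. Use the discriminant to count real roots.
Discriminant = (24)^2 - 4 * (-24) * 2
= 576 - (-192)
= 768
Since discriminant > 0, f''(x) = 0 has 2 distinct real solutions.
A quadratic with two distinct real roots changes sign at each root, so concavity changes at both.
Number of inflection points: 2

2


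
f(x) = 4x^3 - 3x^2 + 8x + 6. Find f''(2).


First derivative:
f'(x) = 12x^2 - 6x + 8
Second derivative:
f''(x) = 24x - 6
Substitute x = 2:
f''(2) = 24 * 2 - 6
= 48 - 6
= 42

42


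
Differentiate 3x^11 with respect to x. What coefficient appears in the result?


We apply the power rule: d/dx [ax^n] = a*n * x^(n-1)
d/dx [3x^11]
= 3 * 11 * x^(11-1)
= 33x^10
The coefficient is 33

33


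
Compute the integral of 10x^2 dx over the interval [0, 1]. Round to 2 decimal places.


Find the antiderivative of 10x^2:
F(x) = 10/3 * x^3
Apply the Fundamental Theorem of Calculus:
F(1) - F(0)
= 10/3 * 1^3 - 10/3 * 0^3
= 10/3 * (1 - 0)
= 10/3 * 1
= 10/3 ≈ 3.33

3.33


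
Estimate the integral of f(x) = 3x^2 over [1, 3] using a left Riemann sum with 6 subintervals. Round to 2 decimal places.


Left Riemann sum uses left endpoints of each subinterval.
Interval: [1, 3], n = 6
dx = (3 - 1) / 6 = 1/3
Left endpoints: [1, 4/3, 5/3, 2, 7/3, 8/3]
f values: [3, 16/3, 25/3, 12, 49/3, 64/3]
Sum = dx * (sum of f values)
= 1/3 * 199/3
= 199/9 ≈ 22.11

22.11


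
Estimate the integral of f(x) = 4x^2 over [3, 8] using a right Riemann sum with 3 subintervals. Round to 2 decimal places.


Right Riemann sum uses right endpoints of each subinterval.
Interval: [3, 8], n = 3
dx = (8 - 3) / 3 = 5/3
Right endpoints: [14/3, 19/3, 8]
f values: [784/9, 1444/9, 256]
Sum = dx * (sum of f values)
= 5/3 * 4532/9
= 22660/27 ≈ 839.26

839.26


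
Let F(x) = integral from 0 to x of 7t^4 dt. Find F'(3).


By the Fundamental Theorem of Calculus (Part 1):
If F(x) = integral from 0 to x of f(t) dt, then F'(x) = f(x)
Here f(t) = 7t^4
So F'(x) = 7x^4
Evaluate at x = 3:
F'(3) = 7 * 3^4
= 7 * 81
= 567

567


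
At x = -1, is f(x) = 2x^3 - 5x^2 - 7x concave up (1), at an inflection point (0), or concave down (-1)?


Concavity is determined by the sign of f''(x).
f(x) = 2x^3 - 5x^2 - 7x
f'(x) = 6x^2 - 10x - 7
f''(x) = 12x - 10
f''(-1) = 12 * (-1) - 10
= -12 - 10
= -22
Since f''(-1) < 0, the function is concave down (-1)

-1


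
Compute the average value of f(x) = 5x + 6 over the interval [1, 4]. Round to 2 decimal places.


Average value = 1/(b-a) * integral from a to b of f(x) dx
First compute the integral of 5x + 6:
F(x) = (5/2)x^2 + 6x
F(4) = 5/2 * 16 + 6 * 4 = 64
F(1) = 5/2 * 1 + 6 * 1 = 17/2
Integral = 64 - 17/2 = 111/2
Average = (111/2) / (4 - 1) = (111/2) / 3
= 37/2 = 18.50

18.50


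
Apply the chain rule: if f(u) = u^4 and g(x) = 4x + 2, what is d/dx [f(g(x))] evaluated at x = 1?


Using the chain rule: (f(g(x)))' = f'(g(x)) * g'(x)
First, find g(1):
g(1) = 4 * 1 + 2 = 6
Next, f'(u) = 4u^3
And g'(x) = 4
So f'(g(1)) * g'(1)
= 4 * 6^3 * 4
= 4 * 216 * 4
= 3456

3456


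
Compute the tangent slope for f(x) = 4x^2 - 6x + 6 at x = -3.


The slope of the tangent line equals f'(x) at the point.
f(x) = 4x^2 - 6x + 6
f'(x) = 8x - 6
At x = -3:
f'(-3) = 8 * (-3) - 6
= -24 - 6
= -30

-30


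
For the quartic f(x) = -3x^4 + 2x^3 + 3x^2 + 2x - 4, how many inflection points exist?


Inflection points occur where f''(x) = 0 and concavity changes.
f(x) = -3x^4 + 2x^3 + 3x^2 + 2x - 4
f'(x) = -12x^3 + 6x^2 + 6x + 2
f''(x) = -36x^2 + 12x + 6
This is a quadratic in x. Use the discriminant to count real roots.
Discriminant = (12)^2 - 4 * (-36) * 6
= 144 - (-864)
= 1008
Since discriminant > 0, f''(x) = 0 has 2 distinct real solutions.
A quadratic with two distinct real roots changes sign at each root, so concavity changes at both.
Number of inflection points: 2

2


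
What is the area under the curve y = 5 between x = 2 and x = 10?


The area under a constant function y = 5 is a rectangle.
Width = 10 - 2 = 8
Height = 5
Area = width * height
= 8 * 5
= 40

40


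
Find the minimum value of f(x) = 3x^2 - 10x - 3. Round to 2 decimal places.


For a quadratic f(x) = ax^2 + bx + c with a > 0, the minimum is at the vertex.
Vertex x-coordinate: x = -b/(2a)
x = -(-10) / (2 * 3)
x = 10/6 = 5/3
Substitute back to find the minimum value:
f(5/3) = 3 * (5/3)^2 - 10 * (5/3) - 3
= 25/3 - 50/3 - 3
= -34/3 ≈ -11.33

-11.33


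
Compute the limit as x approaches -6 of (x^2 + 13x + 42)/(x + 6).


Direct substitution gives 0/0, so we factor the numerator.
Factor: (x^2 + 13x + 42) = (x + 6)(x + 7)
Cancel the common factor (x + 6):
(x^2 + 13x + 42)/(x + 6) = (x + 7)
Now substitute x = -6:
= (-6) - (-7) = 1

1


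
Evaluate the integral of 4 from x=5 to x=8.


The integral of a constant k over [a, b] equals k * (b - a).
integral from 5 to 8 of 4 dx
= 4 * (8 - 5)
= 4 * 3
= 12

12


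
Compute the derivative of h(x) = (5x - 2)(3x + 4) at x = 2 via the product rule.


Let u(x) = 5x - 2 and v(x) = 3x + 4
u'(x) = 5
v'(x) = 3
Product rule: h'(x) = u'(x)*v(x) + u(x)*v'(x)
= 5 * (3x + 4) + (5x - 2) * 3
At x = 2:
u(2) = 5 * 2 - 2 = 8
v(2) = 3 * 2 + 4 = 10
h'(2) = 5 * 10 + 8 * 3
= 50 + 24
= 74

74


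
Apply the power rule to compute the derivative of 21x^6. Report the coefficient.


We apply the power rule: d/dx [ax^n] = a*n * x^(n-1)
d/dx [21x^6]
= 21 * 6 * x^(6-1)
= 126x^5
The coefficient is 126

126


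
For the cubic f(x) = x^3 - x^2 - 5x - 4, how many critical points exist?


Find where f'(x) = 0:
f(x) = x^3 - x^2 - 5x - 4
f'(x) = 3x^2 - 2x - 5
This is a quadratic in x. Use the discriminant to count real roots.
Discriminant = (-2)^2 - 4 * 3 * (-5)
= 4 - (-60)
= 64
Since discriminant > 0, f'(x) = 0 has 2 real solutions.
Number of critical points: 2

2


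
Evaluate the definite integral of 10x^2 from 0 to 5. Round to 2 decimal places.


Find the antiderivative of 10x^2:
F(x) = 10/3 * x^3
Apply the Fundamental Theorem of Calculus:
F(5) - F(0)
= 10/3 * 5^3 - 10/3 * 0^3
= 10/3 * (125 - 0)
= 10/3 * 125
= 1250/3 ≈ 416.67

416.67


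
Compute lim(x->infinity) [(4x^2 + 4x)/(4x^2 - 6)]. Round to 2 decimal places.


For limits at infinity with equal-degree polynomials,
we compare leading coefficients.
Numerator leading term: 4x^2
Denominator leading term: 4x^2
Divide both by x^2:
lim = (4 + 4/x) / (4 - 6/x^2)
As x -> infinity, the 1/x and 1/x^2 terms vanish:
= 4/4 = 1 = 1.00

1.00


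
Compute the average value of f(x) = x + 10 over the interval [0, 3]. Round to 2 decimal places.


Average value = 1/(b-a) * integral from a to b of f(x) dx
First compute the integral of x + 10:
F(x) = (1/2)x^2 + 10x
F(3) = 1/2 * 9 + 10 * 3 = 69/2
F(0) = 1/2 * 0 + 10 * 0 = 0
Integral = 69/2 - 0 = 69/2
Average = (69/2) / (3 - 0) = (69/2) / 3
= 23/2 = 11.50

11.50


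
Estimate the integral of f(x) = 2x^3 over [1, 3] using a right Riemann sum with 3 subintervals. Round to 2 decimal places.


Right Riemann sum uses right endpoints of each subinterval.
Interval: [1, 3], n = 3
dx = (3 - 1) / 3 = 2/3
Right endpoints: [5/3, 7/3, 3]
f values: [250/27, 686/27, 54]
Sum = dx * (sum of f values)
= 2/3 * 266/3
= 532/9 ≈ 59.11

59.11


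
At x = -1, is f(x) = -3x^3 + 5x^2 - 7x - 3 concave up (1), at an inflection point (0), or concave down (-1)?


Concavity is determined by the sign of f''(x).
f(x) = -3x^3 + 5x^2 - 7x - 3
f'(x) = -9x^2 + 10x - 7
f''(x) = -18x + 10
f''(-1) = -18 * (-1) + 10
= 18 + 10
= 28
Since f''(-1) > 0, the function is concave up (1)

1


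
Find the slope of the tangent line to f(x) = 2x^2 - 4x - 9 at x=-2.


The slope of the tangent line equals f'(x) at the point.
f(x) = 2x^2 - 4x - 9
f'(x) = 4x - 4
At x = -2:
f'(-2) = 4 * (-2) - 4
= -8 - 4
= -12

-12


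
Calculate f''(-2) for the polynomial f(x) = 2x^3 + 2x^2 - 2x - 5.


First derivative:
f'(x) = 6x^2 + 4x - 2
Second derivative:
f''(x) = 12x + 4
Substitute x = -2:
f''(-2) = 12 * (-2) + 4
= -24 + 4
= -20

-20


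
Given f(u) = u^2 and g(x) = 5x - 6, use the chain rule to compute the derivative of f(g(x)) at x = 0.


Using the chain rule: (f(g(x)))' = f'(g(x)) * g'(x)
First, find g(0):
g(0) = 5 * 0 - 6 = -6
Next, f'(u) = 2u
And g'(x) = 5
So f'(g(0)) * g'(0)
= 2 * (-6) * 5
= -60

-60


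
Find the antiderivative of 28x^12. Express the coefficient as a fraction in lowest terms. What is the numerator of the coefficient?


Apply the power rule for integration:
integral of ax^n dx = a/(n+1) * x^(n+1) + C
integral of 28x^12 dx
= 28/13 * x^13 + C
The coefficient in lowest terms is 28/13, and its numerator is 28

28


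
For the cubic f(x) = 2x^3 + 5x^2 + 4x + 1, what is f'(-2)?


Differentiate f(x) = 2x^3 + 5x^2 + 4x + 1 term by term:
f'(x) = 6x^2 + 10x + 4
Substitute x = -2:
f'(-2) = 6 * (-2)^2 + 10 * (-2) + 4
= 24 - 20 + 4
= 8

8


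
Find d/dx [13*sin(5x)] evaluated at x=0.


Apply the chain rule to differentiate 13*sin(5x):
d/dx [13*sin(5x)]
= 13 * cos(5x) * d/dx(5x)
= 13 * 5 * cos(5x)
= 65 * cos(5x)
Evaluate at x = 0:
= 65 * cos(0)
= 65 * 1
= 65

65


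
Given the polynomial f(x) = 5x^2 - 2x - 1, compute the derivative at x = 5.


Differentiate term by term using power and sum rules:
f(x) = 5x^2 - 2x - 1
f'(x) = 10x - 2
Substitute x = 5:
f'(5) = 10 * 5 - 2
= 50 - 2
= 48

48


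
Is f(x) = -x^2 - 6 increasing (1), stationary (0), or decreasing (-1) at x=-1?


Compute f'(x) to determine behavior:
f'(x) = -2x
f'(-1) = -2 * (-1) + 0
= 2 + 0
= 2
Since f'(-1) > 0, the function is increasing (1)

1


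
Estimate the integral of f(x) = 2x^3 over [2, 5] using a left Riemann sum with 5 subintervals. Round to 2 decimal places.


Left Riemann sum uses left endpoints of each subinterval.
Interval: [2, 5], n = 5
dx = (5 - 2) / 5 = 3/5
Left endpoints: [2, 13/5, 16/5, 19/5, 22/5]
f values: [16, 4394/125, 8192/125, 13718/125, 21296/125]
Sum = dx * (sum of f values)
= 3/5 * 1984/5
= 5952/25 = 238.08

238.08


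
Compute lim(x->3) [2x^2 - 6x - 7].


Since polynomials are continuous, we use direct substitution.
lim(x->3) of 2x^2 - 6x - 7
= 2 * 3^2 - 6 * 3 - 7
= 18 - 18 - 7
= -7

-7


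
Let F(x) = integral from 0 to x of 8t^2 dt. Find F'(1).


By the Fundamental Theorem of Calculus (Part 1):
If F(x) = integral from 0 to x of f(t) dt, then F'(x) = f(x)
Here f(t) = 8t^2
So F'(x) = 8x^2
Evaluate at x = 1:
F'(1) = 8 * 1^2
= 8 * 1
= 8

8


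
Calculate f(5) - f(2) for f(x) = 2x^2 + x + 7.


Net change = f(b) - f(a)
f(x) = 2x^2 + x + 7
Compute f(5):
f(5) = 2 * 5^2 + 1 * 5 + 7
= 50 + 5 + 7
= 62
Compute f(2):
f(2) = 2 * 2^2 + 1 * 2 + 7
= 8 + 2 + 7
= 17
Net change = 62 - 17 = 45

45


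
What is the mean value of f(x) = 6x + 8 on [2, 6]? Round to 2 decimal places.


Average value = 1/(b-a) * integral from a to b of f(x) dx
First compute the integral of 6x + 8:
F(x) = 3x^2 + 8x
F(6) = 3 * 36 + 8 * 6 = 156
F(2) = 3 * 4 + 8 * 2 = 28
Integral = 156 - 28 = 128
Average = 128 / (6 - 2) = 128 / 4
= 32 = 32.00

32.00


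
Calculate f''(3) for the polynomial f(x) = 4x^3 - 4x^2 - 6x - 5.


First derivative:
f'(x) = 12x^2 - 8x - 6
Second derivative:
f''(x) = 24x - 8
Substitute x = 3:
f''(3) = 24 * 3 - 8
= 72 - 8
= 64

64


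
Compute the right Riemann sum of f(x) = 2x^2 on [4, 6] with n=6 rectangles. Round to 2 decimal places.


Right Riemann sum uses right endpoints of each subinterval.
Interval: [4, 6], n = 6
dx = (6 - 4) / 6 = 1/3
Right endpoints: [13/3, 14/3, 5, 16/3, 17/3, 6]
f values: [338/9, 392/9, 50, 512/9, 578/9, 72]
Sum = dx * (sum of f values)
= 1/3 * 2918/9
= 2918/27 ≈ 108.07

108.07


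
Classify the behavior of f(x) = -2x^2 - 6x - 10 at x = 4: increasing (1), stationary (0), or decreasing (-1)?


Compute f'(x) to determine behavior:
f'(x) = -4x - 6
f'(4) = -4 * 4 - 6
= -16 - 6
= -22
Since f'(4) < 0, the function is decreasing (-1)

-1


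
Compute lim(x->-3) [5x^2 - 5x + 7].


Since polynomials are continuous, we use direct substitution.
lim(x->-3) of 5x^2 - 5x + 7
= 5 * (-3)^2 - 5 * (-3) + 7
= 45 + 15 + 7
= 67

67


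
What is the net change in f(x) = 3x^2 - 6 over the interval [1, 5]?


Net change = f(b) - f(a)
f(x) = 3x^2 - 6
Compute f(5):
f(5) = 3 * 5^2 + 0 * 5 - 6
= 75 + 0 - 6
= 69
Compute f(1):
f(1) = 3 * 1^2 + 0 * 1 - 6
= 3 + 0 - 6
= -3
Net change = 69 - (-3) = 72

72


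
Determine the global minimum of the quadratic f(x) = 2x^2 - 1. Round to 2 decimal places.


For a quadratic f(x) = ax^2 + bx + c with a > 0, the minimum is at the vertex.
Vertex x-coordinate: x = -b/(2a)
x = -(0) / (2 * 2)
x = 0/4 = 0
Substitute back to find the minimum value:
f(0) = 2 * 0^2 + 0 * 0 - 1
= 0 + 0 - 1
= -1 = -1.00

-1.00


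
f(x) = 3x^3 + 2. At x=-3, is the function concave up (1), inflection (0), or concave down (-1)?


Concavity is determined by the sign of f''(x).
f(x) = 3x^3 + 2
f'(x) = 9x^2
f''(x) = 18x
f''(-3) = 18 * (-3) + 0
= -54 + 0
= -54
Since f''(-3) < 0, the function is concave down (-1)

-1


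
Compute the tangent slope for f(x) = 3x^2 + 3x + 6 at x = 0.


The slope of the tangent line equals f'(x) at the point.
f(x) = 3x^2 + 3x + 6
f'(x) = 6x + 3
At x = 0:
f'(0) = 6 * 0 + 3
= 0 + 3
= 3

3


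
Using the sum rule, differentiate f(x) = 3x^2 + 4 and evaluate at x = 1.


Differentiate term by term using power and sum rules:
f(x) = 3x^2 + 4
f'(x) = 6x
Substitute x = 1:
f'(1) = 6 * 1 + 0
= 6 + 0
= 6

6


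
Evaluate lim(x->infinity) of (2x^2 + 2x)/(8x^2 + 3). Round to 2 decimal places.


For limits at infinity with equal-degree polynomials,
we compare leading coefficients.
Numerator leading term: 2x^2
Denominator leading term: 8x^2
Divide both by x^2:
lim = (2 + 2/x) / (8 + 3/x^2)
As x -> infinity, the 1/x and 1/x^2 terms vanish:
= 2/8 = 1/4 = 0.25

0.25


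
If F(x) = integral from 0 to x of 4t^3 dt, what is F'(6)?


By the Fundamental Theorem of Calculus (Part 1):
If F(x) = integral from 0 to x of f(t) dt, then F'(x) = f(x)
Here f(t) = 4t^3
So F'(x) = 4x^3
Evaluate at x = 6:
F'(6) = 4 * 6^3
= 4 * 216
= 864

864
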